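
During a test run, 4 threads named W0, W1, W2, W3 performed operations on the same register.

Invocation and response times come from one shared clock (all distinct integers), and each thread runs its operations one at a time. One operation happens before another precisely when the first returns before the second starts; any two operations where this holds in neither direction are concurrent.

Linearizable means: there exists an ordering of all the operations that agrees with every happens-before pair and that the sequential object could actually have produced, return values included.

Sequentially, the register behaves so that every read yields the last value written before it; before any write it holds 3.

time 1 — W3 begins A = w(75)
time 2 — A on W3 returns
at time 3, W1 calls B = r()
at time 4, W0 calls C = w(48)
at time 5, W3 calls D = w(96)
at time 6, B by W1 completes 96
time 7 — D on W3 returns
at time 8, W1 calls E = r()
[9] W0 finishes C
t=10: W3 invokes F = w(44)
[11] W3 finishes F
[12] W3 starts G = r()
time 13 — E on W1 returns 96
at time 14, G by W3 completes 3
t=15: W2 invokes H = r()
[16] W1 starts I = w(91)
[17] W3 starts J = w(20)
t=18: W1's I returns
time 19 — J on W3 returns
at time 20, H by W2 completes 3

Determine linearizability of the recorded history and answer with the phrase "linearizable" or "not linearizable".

already the first 14 events (up to G's response at time 14) admit no linearization; the first 13 still do
checked exhaustively: 20 real-time-consistent orders of 7 completed operations, zero legal register replays
take A, B, C, D, E, F, G: step 2 already fails, because B r() → 96 cannot occur there
take A, B, C, D, F, E, G: step 2 already fails, because B r() → 96 cannot occur there

not linearizable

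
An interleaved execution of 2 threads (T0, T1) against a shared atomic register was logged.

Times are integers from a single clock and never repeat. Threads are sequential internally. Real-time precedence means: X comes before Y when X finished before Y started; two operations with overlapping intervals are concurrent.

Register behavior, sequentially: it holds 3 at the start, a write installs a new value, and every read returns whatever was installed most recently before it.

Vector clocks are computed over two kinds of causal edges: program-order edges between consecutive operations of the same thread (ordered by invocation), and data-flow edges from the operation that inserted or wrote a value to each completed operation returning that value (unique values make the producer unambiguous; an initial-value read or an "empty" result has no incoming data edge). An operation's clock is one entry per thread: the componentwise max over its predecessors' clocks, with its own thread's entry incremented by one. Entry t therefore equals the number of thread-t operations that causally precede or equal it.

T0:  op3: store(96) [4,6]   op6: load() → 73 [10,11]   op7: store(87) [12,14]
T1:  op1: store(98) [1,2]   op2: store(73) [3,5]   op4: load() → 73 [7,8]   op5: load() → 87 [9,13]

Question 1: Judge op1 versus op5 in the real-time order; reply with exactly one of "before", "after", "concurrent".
before

op1 spans [1,2], op5 spans [9,13]
resp(op1)=2 < inv(op5)=9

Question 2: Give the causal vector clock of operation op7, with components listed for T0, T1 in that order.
(3, 2)

VC(op1, invoked at 1): no causal predecessors; +1 on T1 → (0, 1)
VC(op3, invoked at 4): no causal predecessors; +1 on T0 → (1, 0)
VC(op2, invoked at 3): max of VC(op1)=(0, 1), then +1 on thread T1 → (0, 2)
VC(op4, invoked at 7): max of VC(op2)=(0, 2), then +1 on thread T1 → (0, 3)
VC(op6, invoked at 10): max of VC(op2)=(0, 2), VC(op3)=(1, 0), then +1 on thread T0 → (2, 2)
VC(op7, invoked at 12): max of VC(op6)=(2, 2), then +1 on thread T0 → (3, 2)
VC(op5, invoked at 9): max of VC(op4)=(0, 3), VC(op7)=(3, 2), then +1 on thread T1 → (3, 4)
target: VC(op7) = (3, 2)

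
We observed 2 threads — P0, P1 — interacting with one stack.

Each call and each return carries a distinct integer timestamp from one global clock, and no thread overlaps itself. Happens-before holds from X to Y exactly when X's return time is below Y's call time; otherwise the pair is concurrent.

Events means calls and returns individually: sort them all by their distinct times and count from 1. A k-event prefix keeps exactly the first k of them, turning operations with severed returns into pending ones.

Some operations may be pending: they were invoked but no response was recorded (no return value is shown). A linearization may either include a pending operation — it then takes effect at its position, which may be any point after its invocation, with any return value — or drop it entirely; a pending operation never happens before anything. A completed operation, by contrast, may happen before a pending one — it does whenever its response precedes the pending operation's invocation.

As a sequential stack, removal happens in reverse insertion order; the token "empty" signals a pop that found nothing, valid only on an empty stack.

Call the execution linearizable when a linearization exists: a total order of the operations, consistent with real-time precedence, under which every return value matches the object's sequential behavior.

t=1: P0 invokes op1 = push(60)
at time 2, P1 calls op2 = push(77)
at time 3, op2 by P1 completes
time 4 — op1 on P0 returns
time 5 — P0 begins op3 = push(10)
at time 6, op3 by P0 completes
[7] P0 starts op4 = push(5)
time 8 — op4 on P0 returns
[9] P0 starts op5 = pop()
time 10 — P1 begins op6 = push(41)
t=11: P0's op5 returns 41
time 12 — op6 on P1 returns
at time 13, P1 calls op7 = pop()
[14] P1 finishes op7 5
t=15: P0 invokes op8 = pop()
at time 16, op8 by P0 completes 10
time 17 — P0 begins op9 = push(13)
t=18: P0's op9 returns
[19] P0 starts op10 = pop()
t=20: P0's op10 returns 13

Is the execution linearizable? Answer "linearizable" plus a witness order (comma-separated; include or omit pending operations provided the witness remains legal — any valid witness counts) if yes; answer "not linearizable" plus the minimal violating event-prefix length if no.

linearizable — witness: op1, op2, op3, op4, op6, op5, op7, op8, op9, op10

step 1: op1 push(60) — stack <60>
step 2: op2 push(77) — stack <60,77>
step 3: op3 push(10) — stack <60,77,10>
step 4: op4 push(5) — stack <60,77,10,5>
step 5: op6 push(41) — stack <60,77,10,5,41>
step 6: op5 pop() → 41 — stack <60,77,10,5>
step 7: op7 pop() → 5 — stack <60,77,10>
step 8: op8 pop() → 10 — stack <60,77>
step 9: op9 push(13) — stack <60,77,13>
step 10: op10 pop() → 13 — stack <60,77>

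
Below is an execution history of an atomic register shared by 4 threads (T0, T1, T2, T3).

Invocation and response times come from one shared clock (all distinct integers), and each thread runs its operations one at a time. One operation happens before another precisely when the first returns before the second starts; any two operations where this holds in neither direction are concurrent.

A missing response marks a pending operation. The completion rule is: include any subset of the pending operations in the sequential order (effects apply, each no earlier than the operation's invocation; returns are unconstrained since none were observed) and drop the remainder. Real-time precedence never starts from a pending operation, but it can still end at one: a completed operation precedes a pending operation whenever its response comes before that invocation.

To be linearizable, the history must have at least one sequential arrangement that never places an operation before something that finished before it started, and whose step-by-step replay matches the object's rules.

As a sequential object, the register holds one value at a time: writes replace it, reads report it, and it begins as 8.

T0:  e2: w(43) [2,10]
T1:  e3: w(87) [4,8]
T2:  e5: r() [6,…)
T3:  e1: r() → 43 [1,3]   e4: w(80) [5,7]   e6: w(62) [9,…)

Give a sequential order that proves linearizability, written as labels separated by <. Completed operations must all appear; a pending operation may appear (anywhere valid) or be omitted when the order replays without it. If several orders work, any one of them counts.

after step 1 (e2 w(43)): value 43
after step 2 (e1 r() → 43): value 43
after step 3 (e3 w(87)): value 87
after step 4 (e4 w(80)): value 80

e2 < e1 < e3 < e4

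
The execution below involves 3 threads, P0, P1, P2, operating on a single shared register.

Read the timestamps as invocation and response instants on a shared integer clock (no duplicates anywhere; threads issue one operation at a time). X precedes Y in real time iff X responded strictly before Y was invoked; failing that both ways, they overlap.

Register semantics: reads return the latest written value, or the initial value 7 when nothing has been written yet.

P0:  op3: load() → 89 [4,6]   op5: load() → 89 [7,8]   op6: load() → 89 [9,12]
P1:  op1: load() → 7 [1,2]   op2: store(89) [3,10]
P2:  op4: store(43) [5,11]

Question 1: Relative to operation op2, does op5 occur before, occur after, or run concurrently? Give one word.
op5 spans [7,8], op2 spans [3,10]
the intervals overlap in both directions

concurrent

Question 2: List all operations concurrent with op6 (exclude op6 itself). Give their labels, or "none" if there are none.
overlap test against op6 [9,12]: concurrent iff the interval meets 9..12
op1 [1,2]: before
op2 [3,10]: concurrent
op3 [4,6]: before
op4 [5,11]: concurrent
op5 [7,8]: before

op2, op4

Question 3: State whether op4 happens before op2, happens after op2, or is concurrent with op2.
op4 spans [5,11], op2 spans [3,10]
the intervals overlap in both directions

concurrent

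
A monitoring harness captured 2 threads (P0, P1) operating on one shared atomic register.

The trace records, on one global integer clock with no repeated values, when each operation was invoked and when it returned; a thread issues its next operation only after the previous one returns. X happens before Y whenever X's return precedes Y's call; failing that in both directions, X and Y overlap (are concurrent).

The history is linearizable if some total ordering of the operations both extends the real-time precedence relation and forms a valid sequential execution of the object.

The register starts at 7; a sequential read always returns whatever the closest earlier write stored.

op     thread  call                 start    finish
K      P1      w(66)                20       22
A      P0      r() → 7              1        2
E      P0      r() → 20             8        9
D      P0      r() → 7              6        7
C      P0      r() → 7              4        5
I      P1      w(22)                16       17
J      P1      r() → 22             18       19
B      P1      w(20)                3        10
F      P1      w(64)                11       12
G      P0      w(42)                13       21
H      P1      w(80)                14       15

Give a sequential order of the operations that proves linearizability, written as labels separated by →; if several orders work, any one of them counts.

after step 1 (A r() → 7): value 7
after step 2 (C r() → 7): value 7
after step 3 (D r() → 7): value 7
after step 4 (B w(20)): value 20
after step 5 (E r() → 20): value 20
after step 6 (F w(64)): value 64
after step 7 (G w(42)): value 42
after step 8 (H w(80)): value 80
after step 9 (I w(22)): value 22
after step 10 (J r() → 22): value 22
after step 11 (K w(66)): value 66

A → C → D → B → E → F → G → H → I → J → K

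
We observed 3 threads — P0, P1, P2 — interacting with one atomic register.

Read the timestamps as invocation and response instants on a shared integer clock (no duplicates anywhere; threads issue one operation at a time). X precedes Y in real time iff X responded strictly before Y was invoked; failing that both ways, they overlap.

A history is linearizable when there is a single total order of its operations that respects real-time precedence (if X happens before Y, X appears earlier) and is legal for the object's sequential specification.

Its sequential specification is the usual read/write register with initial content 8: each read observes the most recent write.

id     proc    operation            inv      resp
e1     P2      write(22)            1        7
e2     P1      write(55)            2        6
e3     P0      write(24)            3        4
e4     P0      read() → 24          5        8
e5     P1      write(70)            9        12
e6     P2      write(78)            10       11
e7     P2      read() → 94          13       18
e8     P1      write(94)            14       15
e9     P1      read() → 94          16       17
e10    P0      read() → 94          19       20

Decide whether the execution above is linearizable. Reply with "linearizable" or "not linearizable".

one valid linearization: e1, e2, e3, e4, e5, e6, e8, e7, e9, e10
step 1: e1 write(22) — value 22
step 2: e2 write(55) — value 55
step 3: e3 write(24) — value 24
step 4: e4 read() → 24 — value 24
step 5: e5 write(70) — value 70
step 6: e6 write(78) — value 78
step 7: e8 write(94) — value 94
step 8: e7 read() → 94 — value 94
step 9: e9 read() → 94 — value 94
step 10: e10 read() → 94 — value 94

linearizable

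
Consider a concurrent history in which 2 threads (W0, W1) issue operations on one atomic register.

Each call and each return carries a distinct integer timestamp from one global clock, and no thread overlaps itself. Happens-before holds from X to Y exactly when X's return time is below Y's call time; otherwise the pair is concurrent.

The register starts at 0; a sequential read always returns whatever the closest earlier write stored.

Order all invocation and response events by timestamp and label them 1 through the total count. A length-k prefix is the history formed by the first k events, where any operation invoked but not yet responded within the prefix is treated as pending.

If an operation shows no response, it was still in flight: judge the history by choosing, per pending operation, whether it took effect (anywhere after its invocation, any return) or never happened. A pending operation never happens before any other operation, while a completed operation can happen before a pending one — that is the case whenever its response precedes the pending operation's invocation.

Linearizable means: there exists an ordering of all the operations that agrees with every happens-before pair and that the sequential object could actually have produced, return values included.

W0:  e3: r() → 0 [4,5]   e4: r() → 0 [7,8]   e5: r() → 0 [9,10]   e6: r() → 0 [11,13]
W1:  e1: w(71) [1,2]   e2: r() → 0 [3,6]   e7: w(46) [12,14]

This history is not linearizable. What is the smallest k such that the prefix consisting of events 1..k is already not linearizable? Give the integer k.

events 1..4 are linearizable, e.g. via e1:
after step 1 (e1 w(71)): value 71
with event 5 included (e3 responding at time 5), all real-time-consistent orders fail
no escape via the 1 pending operation (e2): every completion choice fails
for example e1, e3 (pending dropped) fails at step 2: e3 r() → 0 is not legal there

5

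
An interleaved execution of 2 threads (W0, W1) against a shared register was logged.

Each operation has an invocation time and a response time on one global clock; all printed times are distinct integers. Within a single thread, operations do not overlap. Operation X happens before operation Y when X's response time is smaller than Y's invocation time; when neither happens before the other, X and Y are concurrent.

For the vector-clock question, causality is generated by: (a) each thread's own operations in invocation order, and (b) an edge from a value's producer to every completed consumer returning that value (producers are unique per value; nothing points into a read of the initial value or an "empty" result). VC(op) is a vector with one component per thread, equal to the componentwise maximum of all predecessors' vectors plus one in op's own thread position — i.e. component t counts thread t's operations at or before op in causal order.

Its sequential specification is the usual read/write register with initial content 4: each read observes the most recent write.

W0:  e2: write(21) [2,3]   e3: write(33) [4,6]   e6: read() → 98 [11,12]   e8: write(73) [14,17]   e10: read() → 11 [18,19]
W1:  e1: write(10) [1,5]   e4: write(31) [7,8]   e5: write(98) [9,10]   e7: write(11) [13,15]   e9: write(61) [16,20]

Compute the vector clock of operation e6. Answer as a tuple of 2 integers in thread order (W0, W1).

(3, 3)

invoked at 1, e1 has no predecessors; its own W1 bump gives (0, 1)
invoked at 2, e2 has no predecessors; its own W0 bump gives (1, 0)
from VC(e1)=(0, 1), e4 (invoked 7) maxes components and bumps W1 → (0, 2)
from VC(e2)=(1, 0), e3 (invoked 4) maxes components and bumps W0 → (2, 0)
from VC(e4)=(0, 2), e5 (invoked 9) maxes components and bumps W1 → (0, 3)
from VC(e5)=(0, 3), e7 (invoked 13) maxes components and bumps W1 → (0, 4)
from VC(e7)=(0, 4), e9 (invoked 16) maxes components and bumps W1 → (0, 5)
from VC(e3)=(2, 0), VC(e5)=(0, 3), e6 (invoked 11) maxes components and bumps W0 → (3, 3)
from VC(e6)=(3, 3), e8 (invoked 14) maxes components and bumps W0 → (4, 3)
from VC(e7)=(0, 4), VC(e8)=(4, 3), e10 (invoked 18) maxes components and bumps W0 → (5, 4)
target: VC(e6) = (3, 3)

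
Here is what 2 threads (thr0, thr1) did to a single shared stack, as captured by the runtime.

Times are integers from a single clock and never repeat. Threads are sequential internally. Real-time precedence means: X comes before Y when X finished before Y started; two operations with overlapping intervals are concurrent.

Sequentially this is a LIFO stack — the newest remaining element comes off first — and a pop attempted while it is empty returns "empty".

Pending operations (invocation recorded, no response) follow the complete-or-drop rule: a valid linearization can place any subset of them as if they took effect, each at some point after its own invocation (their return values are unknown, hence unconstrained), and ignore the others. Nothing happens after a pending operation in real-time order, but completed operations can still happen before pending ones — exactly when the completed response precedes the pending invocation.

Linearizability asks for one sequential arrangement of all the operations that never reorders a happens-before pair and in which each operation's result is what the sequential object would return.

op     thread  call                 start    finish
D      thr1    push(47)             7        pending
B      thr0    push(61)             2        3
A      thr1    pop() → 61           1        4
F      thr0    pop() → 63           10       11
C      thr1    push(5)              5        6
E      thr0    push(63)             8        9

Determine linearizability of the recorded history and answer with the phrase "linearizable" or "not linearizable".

linearizable

a witness: B, A, C, D, E, F
after step 1 (B push(61)): stack <61>
after step 2 (A pop() → 61): stack <>
after step 3 (C push(5)): stack <5>
after step 4 (D push(47) (pending, included)): stack <5,47>
after step 5 (E push(63)): stack <5,47,63>
after step 6 (F pop() → 63): stack <5,47>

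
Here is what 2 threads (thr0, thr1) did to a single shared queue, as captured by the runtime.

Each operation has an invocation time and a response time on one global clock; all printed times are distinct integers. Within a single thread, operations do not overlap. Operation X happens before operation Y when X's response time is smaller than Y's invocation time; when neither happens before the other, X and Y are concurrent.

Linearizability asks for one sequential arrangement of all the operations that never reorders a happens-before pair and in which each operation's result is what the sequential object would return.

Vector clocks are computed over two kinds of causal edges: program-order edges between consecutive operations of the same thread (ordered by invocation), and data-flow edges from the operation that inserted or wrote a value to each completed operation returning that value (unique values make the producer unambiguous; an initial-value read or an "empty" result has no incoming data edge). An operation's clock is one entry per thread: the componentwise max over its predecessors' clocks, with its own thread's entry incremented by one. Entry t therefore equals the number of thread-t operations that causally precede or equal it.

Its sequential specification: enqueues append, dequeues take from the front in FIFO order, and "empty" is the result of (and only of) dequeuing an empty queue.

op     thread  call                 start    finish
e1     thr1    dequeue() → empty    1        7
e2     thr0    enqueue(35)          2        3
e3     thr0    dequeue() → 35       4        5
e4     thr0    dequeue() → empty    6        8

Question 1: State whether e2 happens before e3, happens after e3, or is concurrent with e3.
e2 spans [2,3], e3 spans [4,5]
resp(e2)=3 < inv(e3)=4

before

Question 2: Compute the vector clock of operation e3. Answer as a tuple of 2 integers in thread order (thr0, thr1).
e1 (invocation 1): nothing precedes it; thr1's component alone gives (0, 1)
e2 (invocation 2): nothing precedes it; thr0's component alone gives (1, 0)
VC(e3, invoked at 4): max of VC(e2)=(1, 0), then +1 on thread thr0 → (2, 0)
VC(e4, invoked at 6): max of VC(e3)=(2, 0), then +1 on thread thr0 → (3, 0)
target: VC(e3) = (2, 0)

(2, 0)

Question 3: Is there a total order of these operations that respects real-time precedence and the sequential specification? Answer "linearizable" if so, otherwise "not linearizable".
one valid linearization: e1, e2, e3, e4
1. e1 dequeue() → empty, leaving queue <>
2. e2 enqueue(35), leaving queue <35>
3. e3 dequeue() → 35, leaving queue <>
4. e4 dequeue() → empty, leaving queue <>

linearizable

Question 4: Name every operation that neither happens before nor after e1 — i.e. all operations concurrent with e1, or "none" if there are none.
e1 spans [1,7]; an op avoiding the whole window 1..7 is ordered, any other is concurrent
e2 [2,3]: concurrent
e3 [4,5]: concurrent
e4 [6,8]: concurrent

e2, e3, e4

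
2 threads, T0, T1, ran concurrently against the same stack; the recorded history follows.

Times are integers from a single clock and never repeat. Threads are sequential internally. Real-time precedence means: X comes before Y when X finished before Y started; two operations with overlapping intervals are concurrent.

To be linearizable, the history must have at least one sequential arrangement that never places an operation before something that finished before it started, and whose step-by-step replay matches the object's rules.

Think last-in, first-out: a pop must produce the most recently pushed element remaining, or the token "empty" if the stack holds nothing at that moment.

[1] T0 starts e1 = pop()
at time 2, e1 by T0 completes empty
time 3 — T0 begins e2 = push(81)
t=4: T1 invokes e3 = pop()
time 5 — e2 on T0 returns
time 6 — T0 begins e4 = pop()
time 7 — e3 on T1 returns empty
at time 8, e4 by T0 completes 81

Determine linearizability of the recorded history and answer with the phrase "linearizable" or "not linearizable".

one valid linearization: e1, e2, e4, e3
1. e1 pop() → empty, leaving stack <>
2. e2 push(81), leaving stack <81>
3. e4 pop() → 81, leaving stack <>
4. e3 pop() → empty, leaving stack <>

linearizable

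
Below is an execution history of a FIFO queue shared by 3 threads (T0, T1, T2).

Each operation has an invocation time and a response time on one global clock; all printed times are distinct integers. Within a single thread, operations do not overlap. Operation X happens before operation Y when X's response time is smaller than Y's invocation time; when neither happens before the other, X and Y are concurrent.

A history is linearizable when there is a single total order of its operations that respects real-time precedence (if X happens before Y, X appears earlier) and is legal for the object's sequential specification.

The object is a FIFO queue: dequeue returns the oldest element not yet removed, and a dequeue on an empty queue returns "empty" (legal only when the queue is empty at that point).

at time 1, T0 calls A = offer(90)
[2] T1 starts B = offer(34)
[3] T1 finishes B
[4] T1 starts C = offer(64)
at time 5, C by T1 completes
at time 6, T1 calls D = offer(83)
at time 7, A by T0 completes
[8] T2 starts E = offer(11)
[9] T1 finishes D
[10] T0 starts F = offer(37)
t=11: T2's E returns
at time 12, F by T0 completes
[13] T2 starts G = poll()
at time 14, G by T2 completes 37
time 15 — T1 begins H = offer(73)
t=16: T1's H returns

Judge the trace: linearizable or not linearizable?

not linearizable

already the first 14 events (up to G's response at time 14) admit no linearization; the first 13 still do
7 completed operations, 11 real-time-consistent orders — every FIFO queue replay fails
e.g. A, B, C, D, E, F, G: illegal at step 7, since G poll() → 37 cannot apply there
e.g. A, B, C, D, F, E, G: illegal at step 7, since G poll() → 37 cannot apply there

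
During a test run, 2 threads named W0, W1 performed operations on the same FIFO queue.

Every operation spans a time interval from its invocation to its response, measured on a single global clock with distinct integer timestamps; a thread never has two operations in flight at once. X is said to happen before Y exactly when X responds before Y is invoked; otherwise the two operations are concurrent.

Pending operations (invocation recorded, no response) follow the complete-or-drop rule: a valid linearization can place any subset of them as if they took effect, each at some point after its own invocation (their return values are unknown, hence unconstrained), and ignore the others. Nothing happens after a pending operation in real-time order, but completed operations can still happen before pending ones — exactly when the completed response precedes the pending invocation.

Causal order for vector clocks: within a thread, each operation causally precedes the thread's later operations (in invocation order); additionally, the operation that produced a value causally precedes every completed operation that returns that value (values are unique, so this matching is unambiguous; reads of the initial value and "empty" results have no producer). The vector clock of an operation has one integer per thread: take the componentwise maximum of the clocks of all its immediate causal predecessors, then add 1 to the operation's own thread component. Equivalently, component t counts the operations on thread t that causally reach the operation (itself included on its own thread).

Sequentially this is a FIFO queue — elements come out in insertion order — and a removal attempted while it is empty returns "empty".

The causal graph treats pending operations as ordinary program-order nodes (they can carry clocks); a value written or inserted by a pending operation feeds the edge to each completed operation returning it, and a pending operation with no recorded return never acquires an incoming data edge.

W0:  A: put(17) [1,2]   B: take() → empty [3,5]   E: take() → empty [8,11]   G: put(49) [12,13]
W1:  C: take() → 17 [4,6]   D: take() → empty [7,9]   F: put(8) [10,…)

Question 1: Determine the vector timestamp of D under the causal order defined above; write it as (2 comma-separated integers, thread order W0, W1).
A, invoked 1, has no incoming edges; only W0's bump applies → (1, 0)
C, invoked 4, takes VC(A)=(1, 0) under max, adds 1 for W1 → (1, 1)
B, invoked 3, takes VC(A)=(1, 0) under max, adds 1 for W0 → (2, 0)
D, invoked 7, takes VC(C)=(1, 1) under max, adds 1 for W1 → (1, 2)
E, invoked 8, takes VC(B)=(2, 0) under max, adds 1 for W0 → (3, 0)
F, invoked 10, takes VC(D)=(1, 2) under max, adds 1 for W1 → (1, 3)
G, invoked 12, takes VC(E)=(3, 0) under max, adds 1 for W0 → (4, 0)
target: VC(D) = (1, 2)

(1, 2)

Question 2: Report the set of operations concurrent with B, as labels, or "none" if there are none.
B runs from 3 to 5; window-overlapping ops are concurrent
A [1,2]: before
C [4,6]: concurrent
D [7,9]: after
E [8,11]: after
F [10,…): after
G [12,13]: after

C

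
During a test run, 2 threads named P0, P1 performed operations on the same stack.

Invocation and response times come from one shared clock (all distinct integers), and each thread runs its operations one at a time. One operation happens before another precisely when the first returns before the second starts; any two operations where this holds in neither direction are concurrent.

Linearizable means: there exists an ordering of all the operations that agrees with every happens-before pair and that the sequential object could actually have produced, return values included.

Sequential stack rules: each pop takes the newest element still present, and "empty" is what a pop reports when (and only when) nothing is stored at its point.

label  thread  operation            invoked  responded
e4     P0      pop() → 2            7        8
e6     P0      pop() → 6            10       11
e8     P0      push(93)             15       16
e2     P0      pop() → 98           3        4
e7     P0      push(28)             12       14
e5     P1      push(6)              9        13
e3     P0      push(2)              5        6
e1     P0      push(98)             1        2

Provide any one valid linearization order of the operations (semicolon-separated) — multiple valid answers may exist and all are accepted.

after step 1 (e1 push(98)): stack <98>
after step 2 (e2 pop() → 98): stack <>
after step 3 (e3 push(2)): stack <2>
after step 4 (e4 pop() → 2): stack <>
after step 5 (e5 push(6)): stack <6>
after step 6 (e6 pop() → 6): stack <>
after step 7 (e7 push(28)): stack <28>
after step 8 (e8 push(93)): stack <28,93>

e1; e2; e3; e4; e5; e6; e7; e8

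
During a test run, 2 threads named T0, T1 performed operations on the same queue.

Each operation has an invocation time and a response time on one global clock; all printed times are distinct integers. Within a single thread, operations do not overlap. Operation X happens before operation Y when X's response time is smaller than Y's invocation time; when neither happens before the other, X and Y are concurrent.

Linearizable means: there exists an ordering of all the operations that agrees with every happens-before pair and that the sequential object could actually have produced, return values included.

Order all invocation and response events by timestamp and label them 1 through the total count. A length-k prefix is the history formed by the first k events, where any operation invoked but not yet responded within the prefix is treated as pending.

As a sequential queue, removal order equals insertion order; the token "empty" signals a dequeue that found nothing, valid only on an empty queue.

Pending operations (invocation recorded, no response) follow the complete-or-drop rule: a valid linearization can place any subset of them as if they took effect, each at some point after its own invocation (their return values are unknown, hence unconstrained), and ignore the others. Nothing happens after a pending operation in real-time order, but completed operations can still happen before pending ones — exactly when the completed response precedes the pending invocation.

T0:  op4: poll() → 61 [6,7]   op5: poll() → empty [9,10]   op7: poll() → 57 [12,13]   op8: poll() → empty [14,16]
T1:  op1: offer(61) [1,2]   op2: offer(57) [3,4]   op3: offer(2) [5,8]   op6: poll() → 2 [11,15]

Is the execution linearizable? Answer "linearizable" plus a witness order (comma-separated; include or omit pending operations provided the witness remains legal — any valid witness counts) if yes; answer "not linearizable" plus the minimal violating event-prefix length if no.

through event 9 a valid linearization exists; event 10 (op5 responding at time 10) ends that
the 5 completed operations admit 2 real-time orders; each fails the queue replay
for example op1, op2, op3, op4, op5 fails at step 5: op5 poll() → empty is not legal there
for example op1, op2, op4, op3, op5 fails at step 5: op5 poll() → empty is not legal there

not linearizable — minimal violating prefix: 10 events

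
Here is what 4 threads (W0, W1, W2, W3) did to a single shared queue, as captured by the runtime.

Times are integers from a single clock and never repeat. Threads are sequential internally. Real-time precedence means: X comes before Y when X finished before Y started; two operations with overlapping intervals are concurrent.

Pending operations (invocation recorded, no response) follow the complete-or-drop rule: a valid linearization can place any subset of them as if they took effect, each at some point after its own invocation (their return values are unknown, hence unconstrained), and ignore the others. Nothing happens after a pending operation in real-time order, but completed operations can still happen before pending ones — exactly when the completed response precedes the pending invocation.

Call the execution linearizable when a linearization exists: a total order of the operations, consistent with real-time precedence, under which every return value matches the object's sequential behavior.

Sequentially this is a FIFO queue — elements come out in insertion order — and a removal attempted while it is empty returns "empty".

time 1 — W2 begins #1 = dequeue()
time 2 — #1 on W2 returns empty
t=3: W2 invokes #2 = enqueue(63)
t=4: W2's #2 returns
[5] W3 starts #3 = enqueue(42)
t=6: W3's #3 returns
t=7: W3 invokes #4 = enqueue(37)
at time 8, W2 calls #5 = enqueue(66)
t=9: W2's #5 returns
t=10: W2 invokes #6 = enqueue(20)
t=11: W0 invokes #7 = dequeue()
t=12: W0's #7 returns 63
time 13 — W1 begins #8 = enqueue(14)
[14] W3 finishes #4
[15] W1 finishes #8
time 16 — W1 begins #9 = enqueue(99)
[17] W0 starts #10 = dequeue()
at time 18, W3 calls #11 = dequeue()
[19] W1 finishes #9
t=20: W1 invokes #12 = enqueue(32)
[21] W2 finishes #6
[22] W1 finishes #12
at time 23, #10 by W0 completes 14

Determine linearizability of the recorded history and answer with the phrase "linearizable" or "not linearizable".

not linearizable

cut after 22 events: linearizable; cut after 23 events (#10 responds, time 23): not linearizable
81 orders of the 11 completed queue ops respect real time; none is legal
no escape via the 1 pending operation (#11): every completion choice fails
e.g. #1, #2, #3, #4, #5, #6, #7, #8, #9, #10, #12 (pending dropped): illegal at step 10, since #10 dequeue() → 14 cannot apply there
e.g. #1, #2, #3, #4, #5, #6, #7, #8, #9, #12, #10 (pending dropped): illegal at step 11, since #10 dequeue() → 14 cannot apply there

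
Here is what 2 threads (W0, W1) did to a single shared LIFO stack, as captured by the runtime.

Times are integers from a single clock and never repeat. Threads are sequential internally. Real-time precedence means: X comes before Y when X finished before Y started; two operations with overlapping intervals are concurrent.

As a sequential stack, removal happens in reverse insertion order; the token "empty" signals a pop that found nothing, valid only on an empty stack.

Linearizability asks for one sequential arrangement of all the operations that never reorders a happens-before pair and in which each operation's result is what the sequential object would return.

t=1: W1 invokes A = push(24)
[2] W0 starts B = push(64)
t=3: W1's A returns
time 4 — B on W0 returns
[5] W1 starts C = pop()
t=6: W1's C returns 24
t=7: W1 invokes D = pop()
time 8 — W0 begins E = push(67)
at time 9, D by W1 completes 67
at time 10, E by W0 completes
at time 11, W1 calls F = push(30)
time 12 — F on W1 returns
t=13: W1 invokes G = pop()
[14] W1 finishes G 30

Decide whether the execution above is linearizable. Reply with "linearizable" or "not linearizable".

linearizable

witness order: B, A, C, E, D, F, G
after step 1 (B push(64)): stack <64>
after step 2 (A push(24)): stack <64,24>
after step 3 (C pop() → 24): stack <64>
after step 4 (E push(67)): stack <64,67>
after step 5 (D pop() → 67): stack <64>
after step 6 (F push(30)): stack <64,30>
after step 7 (G pop() → 30): stack <64>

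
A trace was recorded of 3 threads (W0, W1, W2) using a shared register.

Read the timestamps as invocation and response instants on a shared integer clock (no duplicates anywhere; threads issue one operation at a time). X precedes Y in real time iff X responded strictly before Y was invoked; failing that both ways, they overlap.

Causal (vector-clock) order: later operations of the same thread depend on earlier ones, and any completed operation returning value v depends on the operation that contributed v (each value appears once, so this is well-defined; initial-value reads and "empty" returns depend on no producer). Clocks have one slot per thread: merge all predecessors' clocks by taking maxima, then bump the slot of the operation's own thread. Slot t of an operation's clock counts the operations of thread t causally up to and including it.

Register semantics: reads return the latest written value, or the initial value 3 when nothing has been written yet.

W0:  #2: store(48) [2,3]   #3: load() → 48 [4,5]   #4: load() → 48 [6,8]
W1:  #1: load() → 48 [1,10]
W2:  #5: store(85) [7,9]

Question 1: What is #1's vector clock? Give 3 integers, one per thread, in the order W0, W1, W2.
(1, 1, 0)

root op #5, invoked 7: fresh clock plus W2's own tick → (0, 0, 1)
root op #2, invoked 2: fresh clock plus W0's own tick → (1, 0, 0)
VC(#1, invoked at 1): max of VC(#2)=(1, 0, 0), then +1 on thread W1 → (1, 1, 0)
VC(#3, invoked at 4): max of VC(#2)=(1, 0, 0), then +1 on thread W0 → (2, 0, 0)
VC(#4, invoked at 6): max of VC(#2)=(1, 0, 0), VC(#3)=(2, 0, 0), then +1 on thread W0 → (3, 0, 0)
target: VC(#1) = (1, 1, 0)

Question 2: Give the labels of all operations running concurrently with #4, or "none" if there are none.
#1, #5

#4 spans [6,8]; an op avoiding the whole window 6..8 is ordered, any other is concurrent
#1 [1,10]: concurrent
#2 [2,3]: before
#3 [4,5]: before
#5 [7,9]: concurrent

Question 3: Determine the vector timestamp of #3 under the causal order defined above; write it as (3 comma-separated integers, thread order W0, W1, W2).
(2, 0, 0)

no predecessors for #5 (invoked 7): W2 increments from zero → (0, 0, 1)
no predecessors for #2 (invoked 2): W0 increments from zero → (1, 0, 0)
#1 (invocation 1): componentwise max over VC(#2)=(1, 0, 0), +1 at W1, giving (1, 1, 0)
#3 (invocation 4): componentwise max over VC(#2)=(1, 0, 0), +1 at W0, giving (2, 0, 0)
#4 (invocation 6): componentwise max over VC(#2)=(1, 0, 0), VC(#3)=(2, 0, 0), +1 at W0, giving (3, 0, 0)
target: VC(#3) = (2, 0, 0)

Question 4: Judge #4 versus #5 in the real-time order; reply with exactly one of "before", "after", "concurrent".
concurrent

#4 spans [6,8], #5 spans [7,9]
the intervals overlap in both directions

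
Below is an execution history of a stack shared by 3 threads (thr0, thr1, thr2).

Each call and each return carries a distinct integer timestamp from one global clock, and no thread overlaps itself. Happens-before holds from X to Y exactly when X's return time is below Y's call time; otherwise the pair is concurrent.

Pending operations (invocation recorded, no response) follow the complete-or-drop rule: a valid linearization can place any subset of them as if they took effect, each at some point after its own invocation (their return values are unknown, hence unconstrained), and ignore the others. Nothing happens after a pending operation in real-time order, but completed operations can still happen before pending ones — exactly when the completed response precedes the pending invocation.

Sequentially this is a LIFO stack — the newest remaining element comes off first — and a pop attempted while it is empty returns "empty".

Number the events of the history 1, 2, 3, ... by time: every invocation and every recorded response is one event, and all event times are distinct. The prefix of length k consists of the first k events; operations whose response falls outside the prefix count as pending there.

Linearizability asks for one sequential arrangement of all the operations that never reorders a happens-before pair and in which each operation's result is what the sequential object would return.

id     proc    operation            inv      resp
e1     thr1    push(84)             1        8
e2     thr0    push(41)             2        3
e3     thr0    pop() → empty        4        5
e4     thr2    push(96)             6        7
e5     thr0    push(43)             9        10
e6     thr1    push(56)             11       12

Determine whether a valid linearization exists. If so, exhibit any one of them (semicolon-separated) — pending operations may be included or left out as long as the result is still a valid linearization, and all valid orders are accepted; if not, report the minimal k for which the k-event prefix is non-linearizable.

not linearizable — minimal violating prefix: 5 events

already the first 5 events (up to e3's response at time 5) admit no linearization; the first 4 still do
one real-time candidate order over the 2 completed operations — the stack replay rejects it
include/drop combinations of the 1 pending operation (e1) were all tried; none helps
sample order e2, e3 (pending dropped) stalls at step 2 — e3 pop() → empty has no legal effect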